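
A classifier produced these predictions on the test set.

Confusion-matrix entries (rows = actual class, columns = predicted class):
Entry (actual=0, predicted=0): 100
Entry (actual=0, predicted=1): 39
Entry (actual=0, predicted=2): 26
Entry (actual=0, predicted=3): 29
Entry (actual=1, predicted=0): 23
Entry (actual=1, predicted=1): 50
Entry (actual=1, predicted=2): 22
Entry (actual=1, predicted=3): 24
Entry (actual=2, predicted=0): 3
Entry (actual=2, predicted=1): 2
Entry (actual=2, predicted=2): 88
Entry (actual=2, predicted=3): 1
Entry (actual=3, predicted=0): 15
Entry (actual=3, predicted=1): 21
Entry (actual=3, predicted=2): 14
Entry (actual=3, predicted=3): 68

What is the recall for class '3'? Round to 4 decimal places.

Treat '3' as positive and all other classes as negative.
recall = TP/(TP+FN).
3: TP=68, FN=15+21+14=50 → 68/118 = 0.57627

0.5763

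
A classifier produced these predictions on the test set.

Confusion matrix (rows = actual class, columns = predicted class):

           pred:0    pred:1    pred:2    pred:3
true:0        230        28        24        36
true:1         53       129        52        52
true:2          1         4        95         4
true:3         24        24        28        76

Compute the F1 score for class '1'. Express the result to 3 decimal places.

0.548

Treat '1' as positive and all other classes as negative.
F1 score = 2·TP/(2·TP+FP+FN).
1: TP=129, FP=28+4+24=56, FN=53+52+52=157 → 258/471 = 0.5478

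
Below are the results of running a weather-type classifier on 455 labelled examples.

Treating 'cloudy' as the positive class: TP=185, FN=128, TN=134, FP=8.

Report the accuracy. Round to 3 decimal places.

0.701

Accuracy = (TP+TN)/N = (185+134)/455 = 0.701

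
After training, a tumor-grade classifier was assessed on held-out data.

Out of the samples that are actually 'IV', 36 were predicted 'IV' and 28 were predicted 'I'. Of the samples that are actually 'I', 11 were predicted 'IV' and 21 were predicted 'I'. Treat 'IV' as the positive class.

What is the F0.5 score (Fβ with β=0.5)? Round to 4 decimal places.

Fβ = (1+β²)·TP / ((1+β²)·TP + β²·FN + FP), with β²=1/4
= 1.25·36 / (1.25·36 + 0.25·28 + 11) = 0.7143

0.7143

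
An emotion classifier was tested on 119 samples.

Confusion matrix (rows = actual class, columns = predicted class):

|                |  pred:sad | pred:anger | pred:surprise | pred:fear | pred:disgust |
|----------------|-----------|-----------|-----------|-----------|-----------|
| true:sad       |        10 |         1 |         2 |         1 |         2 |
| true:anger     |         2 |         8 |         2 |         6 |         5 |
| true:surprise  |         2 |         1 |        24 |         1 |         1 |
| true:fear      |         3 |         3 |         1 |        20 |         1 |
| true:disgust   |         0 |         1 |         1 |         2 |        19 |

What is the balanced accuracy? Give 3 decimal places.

Balanced accuracy = mean of per-class recall.
  sad: recall = 10/16 = 0.6250
  anger: recall = 8/23 = 0.3478
  surprise: recall = 24/29 = 0.8276
  fear: recall = 20/28 = 0.7143
  disgust: recall = 19/23 = 0.8261
Mean = (0.6250 + 0.3478 + 0.8276 + 0.7143 + 0.8261) / 5 = 0.668

0.668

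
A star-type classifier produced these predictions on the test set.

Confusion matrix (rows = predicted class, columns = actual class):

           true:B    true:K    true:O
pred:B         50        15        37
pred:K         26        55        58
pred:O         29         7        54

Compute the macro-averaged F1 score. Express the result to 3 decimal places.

0.481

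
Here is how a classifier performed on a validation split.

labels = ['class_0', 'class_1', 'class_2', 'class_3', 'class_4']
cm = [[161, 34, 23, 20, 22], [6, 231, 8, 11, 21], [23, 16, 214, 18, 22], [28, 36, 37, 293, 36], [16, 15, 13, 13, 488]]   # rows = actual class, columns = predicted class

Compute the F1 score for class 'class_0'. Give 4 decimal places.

0.6518

Take TP from the diagonal, FP from the rest of the 'class_0' prediction marginal, FN from the rest of the 'class_0' actual marginal.
F1 score = 2·TP/(2·TP+FP+FN).
class_0: TP=161, FP=6+23+28+16=73, FN=34+23+20+22=99 → 322/494 = 0.65182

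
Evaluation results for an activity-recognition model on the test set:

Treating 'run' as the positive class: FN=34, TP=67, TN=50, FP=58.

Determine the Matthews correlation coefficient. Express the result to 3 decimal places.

0.129

MCC = (TP·TN − FP·FN) / √((TP+FP)(TP+FN)(TN+FP)(TN+FN))
Numerator = 67·50 − 58·34 = 1378
Denominator = √(125·101·108·84) = √114534000 = 10702.0559
MCC = 1378 / 10702.0559 = 0.129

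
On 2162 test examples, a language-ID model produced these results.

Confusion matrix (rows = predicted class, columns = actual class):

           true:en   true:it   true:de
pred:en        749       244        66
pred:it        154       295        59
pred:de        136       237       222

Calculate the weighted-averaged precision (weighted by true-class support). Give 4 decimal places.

0.6082

Per-class precision (TP/(TP+FP)):
  en: TP=749, FP=244+66=310 → 749/1059 = 0.70727
  it: TP=295, FP=154+59=213 → 295/508 = 0.58071
  de: TP=222, FP=136+237=373 → 222/595 = 0.37311
Weighted-precision = Σ (supportᵢ/N)·precisionᵢ with N=2162: (1039/2162)·0.70727 + (776/2162)·0.58071 + (347/2162)·0.37311 = 0.6082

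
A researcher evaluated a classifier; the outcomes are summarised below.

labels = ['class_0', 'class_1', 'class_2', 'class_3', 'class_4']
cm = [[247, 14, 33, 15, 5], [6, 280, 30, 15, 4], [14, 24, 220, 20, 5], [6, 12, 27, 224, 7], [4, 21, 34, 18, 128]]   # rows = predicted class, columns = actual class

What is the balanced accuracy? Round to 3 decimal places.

Balanced accuracy = mean of per-class recall.
  class_0: recall = 247/277 = 0.8917
  class_1: recall = 280/351 = 0.7977
  class_2: recall = 220/344 = 0.6395
  class_3: recall = 224/292 = 0.7671
  class_4: recall = 128/149 = 0.8591
Mean = (0.8917 + 0.7977 + 0.6395 + 0.7671 + 0.8591) / 5 = 0.791

0.791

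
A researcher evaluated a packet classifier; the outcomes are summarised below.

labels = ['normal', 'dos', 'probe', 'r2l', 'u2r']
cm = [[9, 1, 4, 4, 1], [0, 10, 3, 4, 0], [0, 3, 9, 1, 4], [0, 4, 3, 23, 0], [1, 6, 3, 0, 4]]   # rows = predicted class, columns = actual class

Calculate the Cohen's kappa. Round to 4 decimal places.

Observed agreement pₒ = trace/N = 55/97 = 0.56701
Expected agreement pₑ = Σ (rowᵢ·colᵢ)/N² = (10·19 + 24·17 + 22·17 + 32·30 + 9·14)/97² = 0.21873
κ = (pₒ − pₑ)/(1 − pₑ) = (0.56701 − 0.21873)/(1 − 0.21873) = 0.4458

0.4458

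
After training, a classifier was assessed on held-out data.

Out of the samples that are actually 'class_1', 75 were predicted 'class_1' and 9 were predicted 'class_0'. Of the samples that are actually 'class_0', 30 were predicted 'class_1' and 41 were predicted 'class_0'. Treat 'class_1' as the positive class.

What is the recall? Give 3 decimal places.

Recall = TP/(TP+FN) = 75/(75+9) = 75/84 = 0.893

0.893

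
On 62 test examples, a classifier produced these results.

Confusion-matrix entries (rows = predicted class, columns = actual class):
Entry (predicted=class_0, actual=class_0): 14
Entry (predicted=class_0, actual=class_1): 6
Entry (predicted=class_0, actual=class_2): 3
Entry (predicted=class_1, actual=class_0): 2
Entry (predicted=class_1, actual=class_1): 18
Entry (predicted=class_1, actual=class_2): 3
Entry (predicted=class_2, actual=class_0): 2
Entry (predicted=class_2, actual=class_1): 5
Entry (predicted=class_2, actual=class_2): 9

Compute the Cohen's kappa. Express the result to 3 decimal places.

Observed agreement pₒ = trace/N = 41/62 = 0.6613
Expected agreement pₑ = Σ (rowᵢ·colᵢ)/N² = (18·23 + 29·23 + 15·16)/62² = 0.3437
κ = (pₒ − pₑ)/(1 − pₑ) = (0.6613 − 0.3437)/(1 − 0.3437) = 0.484

0.484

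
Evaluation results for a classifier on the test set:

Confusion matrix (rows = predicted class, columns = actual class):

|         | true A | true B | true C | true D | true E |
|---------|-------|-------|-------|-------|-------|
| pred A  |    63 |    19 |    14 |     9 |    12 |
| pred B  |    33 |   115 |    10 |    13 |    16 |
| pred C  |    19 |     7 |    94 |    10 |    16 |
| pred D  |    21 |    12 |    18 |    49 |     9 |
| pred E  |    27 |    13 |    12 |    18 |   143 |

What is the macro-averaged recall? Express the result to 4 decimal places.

Per-class recall (TP/(TP+FN)):
  A: TP=63, FN=33+19+21+27=100 → 63/163 = 0.38650
  B: TP=115, FN=19+7+12+13=51 → 115/166 = 0.69277
  C: TP=94, FN=14+10+18+12=54 → 94/148 = 0.63514
  D: TP=49, FN=9+13+10+18=50 → 49/99 = 0.49495
  E: TP=143, FN=12+16+16+9=53 → 143/196 = 0.72959
Macro-recall = mean = (0.38650 + 0.69277 + 0.63514 + 0.49495 + 0.72959) / 5 = 0.5878

0.5878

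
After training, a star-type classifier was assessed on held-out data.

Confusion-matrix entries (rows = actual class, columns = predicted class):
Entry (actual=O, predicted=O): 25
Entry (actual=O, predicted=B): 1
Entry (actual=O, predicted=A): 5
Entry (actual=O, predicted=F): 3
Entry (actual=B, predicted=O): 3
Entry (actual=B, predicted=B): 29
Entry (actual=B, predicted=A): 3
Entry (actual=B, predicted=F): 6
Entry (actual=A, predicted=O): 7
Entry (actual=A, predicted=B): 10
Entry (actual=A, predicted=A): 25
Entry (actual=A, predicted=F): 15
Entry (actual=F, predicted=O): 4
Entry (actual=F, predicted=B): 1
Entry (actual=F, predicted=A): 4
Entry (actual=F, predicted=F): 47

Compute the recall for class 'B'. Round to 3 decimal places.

Treat 'B' as positive and all other classes as negative.
recall = TP/(TP+FN).
B: TP=29, FN=3+3+6=12 → 29/41 = 0.7073

0.707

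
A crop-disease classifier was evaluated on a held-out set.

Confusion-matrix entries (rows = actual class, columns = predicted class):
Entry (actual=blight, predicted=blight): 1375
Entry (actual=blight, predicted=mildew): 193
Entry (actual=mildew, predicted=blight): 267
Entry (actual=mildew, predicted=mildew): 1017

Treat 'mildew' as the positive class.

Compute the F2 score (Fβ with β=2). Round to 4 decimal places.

Fβ = (1+β²)·TP / ((1+β²)·TP + β²·FN + FP), with β²=4
= 5·1017 / (5·1017 + 4·267 + 193) = 0.8013

0.8013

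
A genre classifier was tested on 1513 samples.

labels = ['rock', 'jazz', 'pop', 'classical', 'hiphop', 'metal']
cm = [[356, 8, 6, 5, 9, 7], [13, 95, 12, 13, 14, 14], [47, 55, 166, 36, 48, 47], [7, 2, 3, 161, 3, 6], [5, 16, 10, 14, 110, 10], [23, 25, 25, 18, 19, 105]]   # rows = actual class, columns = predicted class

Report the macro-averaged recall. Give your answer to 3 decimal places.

Per-class recall (TP/(TP+FN)):
  rock: TP=356, FN=8+6+5+9+7=35 → 356/391 = 0.9105
  jazz: TP=95, FN=13+12+13+14+14=66 → 95/161 = 0.5901
  pop: TP=166, FN=47+55+36+48+47=233 → 166/399 = 0.4160
  classical: TP=161, FN=7+2+3+3+6=21 → 161/182 = 0.8846
  hiphop: TP=110, FN=5+16+10+14+10=55 → 110/165 = 0.6667
  metal: TP=105, FN=23+25+25+18+19=110 → 105/215 = 0.4884
Macro-recall = mean = (0.9105 + 0.5901 + 0.4160 + 0.8846 + 0.6667 + 0.4884) / 6 = 0.659

0.659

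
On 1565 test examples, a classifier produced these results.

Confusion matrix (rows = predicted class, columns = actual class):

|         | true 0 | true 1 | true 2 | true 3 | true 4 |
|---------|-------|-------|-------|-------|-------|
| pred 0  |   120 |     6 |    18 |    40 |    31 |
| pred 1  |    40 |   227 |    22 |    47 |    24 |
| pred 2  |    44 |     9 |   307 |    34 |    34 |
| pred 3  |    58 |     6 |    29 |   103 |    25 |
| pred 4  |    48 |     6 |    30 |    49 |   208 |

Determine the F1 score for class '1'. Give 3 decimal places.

Take TP from the diagonal, FP from the rest of the '1' prediction marginal, FN from the rest of the '1' actual marginal.
F1 score = 2·TP/(2·TP+FP+FN).
1: TP=227, FP=40+22+47+24=133, FN=6+9+6+6=27 → 454/614 = 0.7394

0.739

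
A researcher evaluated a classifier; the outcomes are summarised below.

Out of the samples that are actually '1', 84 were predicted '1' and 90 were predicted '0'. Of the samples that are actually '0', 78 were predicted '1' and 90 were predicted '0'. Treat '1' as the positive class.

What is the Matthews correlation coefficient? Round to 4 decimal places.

MCC = (TP·TN − FP·FN) / √((TP+FP)(TP+FN)(TN+FP)(TN+FN))
Numerator = 84·90 − 78·90 = 540
Denominator = √(162·174·168·180) = √852405120 = 29195.9778
MCC = 540 / 29195.9778 = 0.0185

0.0185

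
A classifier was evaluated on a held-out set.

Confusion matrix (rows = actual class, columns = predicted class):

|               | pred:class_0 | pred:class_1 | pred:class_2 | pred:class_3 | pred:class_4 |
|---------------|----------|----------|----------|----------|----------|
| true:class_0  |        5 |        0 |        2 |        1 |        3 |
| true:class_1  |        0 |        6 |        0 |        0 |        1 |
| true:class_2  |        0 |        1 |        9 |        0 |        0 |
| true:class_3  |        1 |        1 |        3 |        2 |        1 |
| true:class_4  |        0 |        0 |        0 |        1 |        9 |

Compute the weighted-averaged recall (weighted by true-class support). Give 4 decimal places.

Per-class recall (TP/(TP+FN)):
  class_0: TP=5, FN=0+2+1+3=6 → 5/11 = 0.45455
  class_1: TP=6, FN=0+0+0+1=1 → 6/7 = 0.85714
  class_2: TP=9, FN=0+1+0+0=1 → 9/10 = 0.90000
  class_3: TP=2, FN=1+1+3+1=6 → 2/8 = 0.25000
  class_4: TP=9, FN=0+0+0+1=1 → 9/10 = 0.90000
Weighted-recall = Σ (supportᵢ/N)·recallᵢ with N=46: (11/46)·0.45455 + (7/46)·0.85714 + (10/46)·0.90000 + (8/46)·0.25000 + (10/46)·0.90000 = 0.6739

0.6739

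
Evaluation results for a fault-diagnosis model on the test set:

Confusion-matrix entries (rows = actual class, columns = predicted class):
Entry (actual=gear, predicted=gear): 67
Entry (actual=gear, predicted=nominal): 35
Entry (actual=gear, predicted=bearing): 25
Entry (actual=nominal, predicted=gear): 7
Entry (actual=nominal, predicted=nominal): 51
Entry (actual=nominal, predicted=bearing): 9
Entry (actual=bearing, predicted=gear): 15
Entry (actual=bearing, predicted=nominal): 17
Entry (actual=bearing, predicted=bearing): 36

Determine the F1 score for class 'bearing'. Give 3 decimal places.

F1 score = 2·TP/(2·TP+FP+FN).
bearing: TP=36, FP=25+9=34, FN=15+17=32 → 72/138 = 0.5217

0.522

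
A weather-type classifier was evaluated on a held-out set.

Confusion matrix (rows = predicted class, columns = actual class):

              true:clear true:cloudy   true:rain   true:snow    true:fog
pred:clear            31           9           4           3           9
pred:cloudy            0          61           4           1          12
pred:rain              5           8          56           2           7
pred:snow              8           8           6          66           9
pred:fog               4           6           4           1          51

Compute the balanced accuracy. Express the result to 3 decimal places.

Balanced accuracy = mean of per-class recall.
  clear: recall = 31/48 = 0.6458
  cloudy: recall = 61/92 = 0.6630
  rain: recall = 56/74 = 0.7568
  snow: recall = 66/73 = 0.9041
  fog: recall = 51/88 = 0.5795
Mean = (0.6458 + 0.6630 + 0.7568 + 0.9041 + 0.5795) / 5 = 0.710

0.710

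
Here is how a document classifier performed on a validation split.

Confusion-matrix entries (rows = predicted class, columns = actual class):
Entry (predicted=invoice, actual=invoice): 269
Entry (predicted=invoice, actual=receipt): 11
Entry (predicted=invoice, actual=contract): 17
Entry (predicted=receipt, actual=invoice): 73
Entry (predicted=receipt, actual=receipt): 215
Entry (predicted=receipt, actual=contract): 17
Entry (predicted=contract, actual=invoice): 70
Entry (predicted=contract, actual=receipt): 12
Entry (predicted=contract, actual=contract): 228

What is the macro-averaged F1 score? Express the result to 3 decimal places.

Per-class F1 score (2·TP/(2·TP+FP+FN)):
  invoice: TP=269, FP=11+17=28, FN=73+70=143 → 538/709 = 0.7588
  receipt: TP=215, FP=73+17=90, FN=11+12=23 → 430/543 = 0.7919
  contract: TP=228, FP=70+12=82, FN=17+17=34 → 456/572 = 0.7972
Macro-F1 score = mean = (0.7588 + 0.7919 + 0.7972) / 3 = 0.783

0.783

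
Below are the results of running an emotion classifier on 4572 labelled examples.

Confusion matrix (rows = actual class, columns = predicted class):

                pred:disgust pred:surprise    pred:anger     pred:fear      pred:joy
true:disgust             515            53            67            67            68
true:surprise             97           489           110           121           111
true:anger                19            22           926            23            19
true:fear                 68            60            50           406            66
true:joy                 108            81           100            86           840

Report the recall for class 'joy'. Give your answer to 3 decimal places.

0.691

Take TP from the diagonal, FP from the rest of the 'joy' prediction marginal, FN from the rest of the 'joy' actual marginal.
recall = TP/(TP+FN).
joy: TP=840, FN=108+81+100+86=375 → 840/1215 = 0.6914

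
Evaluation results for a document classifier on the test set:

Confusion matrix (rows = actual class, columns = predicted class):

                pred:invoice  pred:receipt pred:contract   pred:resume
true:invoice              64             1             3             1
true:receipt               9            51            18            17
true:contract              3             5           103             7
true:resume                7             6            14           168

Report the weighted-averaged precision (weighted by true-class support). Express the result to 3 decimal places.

0.813

Per-class precision (TP/(TP+FP)):
  invoice: TP=64, FP=9+3+7=19 → 64/83 = 0.7711
  receipt: TP=51, FP=1+5+6=12 → 51/63 = 0.8095
  contract: TP=103, FP=3+18+14=35 → 103/138 = 0.7464
  resume: TP=168, FP=1+17+7=25 → 168/193 = 0.8705
Weighted-precision = Σ (supportᵢ/N)·precisionᵢ with N=477: (69/477)·0.7711 + (95/477)·0.8095 + (118/477)·0.7464 + (195/477)·0.8705 = 0.813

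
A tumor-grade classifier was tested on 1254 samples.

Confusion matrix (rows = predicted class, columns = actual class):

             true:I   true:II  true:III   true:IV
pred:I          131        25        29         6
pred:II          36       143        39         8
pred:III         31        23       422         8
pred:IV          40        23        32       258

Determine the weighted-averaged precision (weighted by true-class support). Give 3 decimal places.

Per-class precision (TP/(TP+FP)):
  I: TP=131, FP=25+29+6=60 → 131/191 = 0.6859
  II: TP=143, FP=36+39+8=83 → 143/226 = 0.6327
  III: TP=422, FP=31+23+8=62 → 422/484 = 0.8719
  IV: TP=258, FP=40+23+32=95 → 258/353 = 0.7309
Weighted-precision = Σ (supportᵢ/N)·precisionᵢ with N=1254: (238/1254)·0.6859 + (214/1254)·0.6327 + (522/1254)·0.8719 + (280/1254)·0.7309 = 0.764

0.764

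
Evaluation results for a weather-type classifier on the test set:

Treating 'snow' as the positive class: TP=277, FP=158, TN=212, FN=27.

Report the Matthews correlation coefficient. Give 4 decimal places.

0.5036

MCC = (TP·TN − FP·FN) / √((TP+FP)(TP+FN)(TN+FP)(TN+FN))
Numerator = 277·212 − 158·27 = 54458
Denominator = √(435·304·370·239) = √11693983200 = 108138.7220
MCC = 54458 / 108138.7220 = 0.5036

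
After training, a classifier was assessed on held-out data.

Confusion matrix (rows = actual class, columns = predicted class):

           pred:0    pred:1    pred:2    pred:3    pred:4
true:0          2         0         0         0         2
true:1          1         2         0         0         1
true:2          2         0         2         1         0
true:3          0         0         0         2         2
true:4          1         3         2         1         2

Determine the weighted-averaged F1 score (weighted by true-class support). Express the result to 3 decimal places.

Per-class F1 score (2·TP/(2·TP+FP+FN)):
  0: TP=2, FP=1+2+0+1=4, FN=0+0+0+2=2 → 4/10 = 0.4000
  1: TP=2, FP=0+0+0+3=3, FN=1+0+0+1=2 → 4/9 = 0.4444
  2: TP=2, FP=0+0+0+2=2, FN=2+0+1+0=3 → 4/9 = 0.4444
  3: TP=2, FP=0+0+1+1=2, FN=0+0+0+2=2 → 4/8 = 0.5000
  4: TP=2, FP=2+1+0+2=5, FN=1+3+2+1=7 → 4/16 = 0.2500
Weighted-F1 score = Σ (supportᵢ/N)·F1 scoreᵢ with N=26: (4/26)·0.4000 + (4/26)·0.4444 + (5/26)·0.4444 + (4/26)·0.5000 + (9/26)·0.2500 = 0.379

0.379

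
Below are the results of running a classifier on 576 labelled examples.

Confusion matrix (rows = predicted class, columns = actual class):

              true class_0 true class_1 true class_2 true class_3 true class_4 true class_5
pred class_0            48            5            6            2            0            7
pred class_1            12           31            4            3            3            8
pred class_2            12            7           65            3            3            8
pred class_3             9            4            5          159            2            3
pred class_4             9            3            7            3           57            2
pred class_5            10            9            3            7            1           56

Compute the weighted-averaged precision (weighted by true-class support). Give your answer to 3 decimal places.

Per-class precision (TP/(TP+FP)):
  class_0: TP=48, FP=5+6+2+0+7=20 → 48/68 = 0.7059
  class_1: TP=31, FP=12+4+3+3+8=30 → 31/61 = 0.5082
  class_2: TP=65, FP=12+7+3+3+8=33 → 65/98 = 0.6633
  class_3: TP=159, FP=9+4+5+2+3=23 → 159/182 = 0.8736
  class_4: TP=57, FP=9+3+7+3+2=24 → 57/81 = 0.7037
  class_5: TP=56, FP=10+9+3+7+1=30 → 56/86 = 0.6512
Weighted-precision = Σ (supportᵢ/N)·precisionᵢ with N=576: (100/576)·0.7059 + (59/576)·0.5082 + (90/576)·0.6633 + (177/576)·0.8736 + (66/576)·0.7037 + (84/576)·0.6512 = 0.722

0.722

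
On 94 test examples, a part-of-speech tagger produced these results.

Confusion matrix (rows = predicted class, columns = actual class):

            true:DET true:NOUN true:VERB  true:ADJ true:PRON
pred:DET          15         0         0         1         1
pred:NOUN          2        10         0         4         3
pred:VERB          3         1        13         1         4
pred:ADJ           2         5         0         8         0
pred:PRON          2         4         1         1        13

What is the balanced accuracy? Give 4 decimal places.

0.6412

Balanced accuracy = mean of per-class recall.
  DET: recall = 15/24 = 0.62500
  NOUN: recall = 10/20 = 0.50000
  VERB: recall = 13/14 = 0.92857
  ADJ: recall = 8/15 = 0.53333
  PRON: recall = 13/21 = 0.61905
Mean = (0.62500 + 0.50000 + 0.92857 + 0.53333 + 0.61905) / 5 = 0.6412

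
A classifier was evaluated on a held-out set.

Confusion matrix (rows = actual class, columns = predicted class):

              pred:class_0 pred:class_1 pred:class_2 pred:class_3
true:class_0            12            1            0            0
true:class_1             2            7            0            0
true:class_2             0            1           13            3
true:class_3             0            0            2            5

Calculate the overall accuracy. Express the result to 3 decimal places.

0.804

Accuracy = trace / total = (12+7+13+5=37) / 46 = 37/46 = 0.804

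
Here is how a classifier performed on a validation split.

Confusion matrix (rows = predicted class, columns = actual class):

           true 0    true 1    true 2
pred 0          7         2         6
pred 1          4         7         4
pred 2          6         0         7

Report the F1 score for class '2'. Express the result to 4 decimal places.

0.4667

Take TP from the diagonal, FP from the rest of the '2' prediction marginal, FN from the rest of the '2' actual marginal.
F1 score = 2·TP/(2·TP+FP+FN).
2: TP=7, FP=6+0=6, FN=6+4=10 → 14/30 = 0.46667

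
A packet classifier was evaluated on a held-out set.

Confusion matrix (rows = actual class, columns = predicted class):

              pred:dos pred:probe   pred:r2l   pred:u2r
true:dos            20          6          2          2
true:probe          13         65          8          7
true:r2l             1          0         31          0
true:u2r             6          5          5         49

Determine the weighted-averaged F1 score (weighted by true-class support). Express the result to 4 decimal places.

0.7541

Per-class F1 score (2·TP/(2·TP+FP+FN)):
  dos: TP=20, FP=13+1+6=20, FN=6+2+2=10 → 40/70 = 0.57143
  probe: TP=65, FP=6+0+5=11, FN=13+8+7=28 → 130/169 = 0.76923
  r2l: TP=31, FP=2+8+5=15, FN=1+0+0=1 → 62/78 = 0.79487
  u2r: TP=49, FP=2+7+0=9, FN=6+5+5=16 → 98/123 = 0.79675
Weighted-F1 score = Σ (supportᵢ/N)·F1 scoreᵢ with N=220: (30/220)·0.57143 + (93/220)·0.76923 + (32/220)·0.79487 + (65/220)·0.79675 = 0.7541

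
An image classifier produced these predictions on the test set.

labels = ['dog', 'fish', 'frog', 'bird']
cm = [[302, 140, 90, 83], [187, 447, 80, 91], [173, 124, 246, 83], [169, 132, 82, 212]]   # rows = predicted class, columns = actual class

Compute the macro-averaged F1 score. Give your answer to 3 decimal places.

0.449

Per-class F1 score (2·TP/(2·TP+FP+FN)):
  dog: TP=302, FP=140+90+83=313, FN=187+173+169=529 → 604/1446 = 0.4177
  fish: TP=447, FP=187+80+91=358, FN=140+124+132=396 → 894/1648 = 0.5425
  frog: TP=246, FP=173+124+83=380, FN=90+80+82=252 → 492/1124 = 0.4377
  bird: TP=212, FP=169+132+82=383, FN=83+91+83=257 → 424/1064 = 0.3985
Macro-F1 score = mean = (0.4177 + 0.5425 + 0.4377 + 0.3985) / 4 = 0.449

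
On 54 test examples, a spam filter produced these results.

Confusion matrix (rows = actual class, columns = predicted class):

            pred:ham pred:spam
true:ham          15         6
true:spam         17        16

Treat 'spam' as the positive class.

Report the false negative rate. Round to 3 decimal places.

0.515

FNR = FN/(FN+TP) = 17/(17+16) = 0.515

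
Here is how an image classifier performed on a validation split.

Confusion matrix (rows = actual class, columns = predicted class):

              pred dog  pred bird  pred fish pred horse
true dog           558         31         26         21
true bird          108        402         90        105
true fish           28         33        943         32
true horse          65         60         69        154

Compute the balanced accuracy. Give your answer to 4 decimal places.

Balanced accuracy = mean of per-class recall.
  dog: recall = 558/636 = 0.87736
  bird: recall = 402/705 = 0.57021
  fish: recall = 943/1036 = 0.91023
  horse: recall = 154/348 = 0.44253
Mean = (0.87736 + 0.57021 + 0.91023 + 0.44253) / 4 = 0.7001

0.7001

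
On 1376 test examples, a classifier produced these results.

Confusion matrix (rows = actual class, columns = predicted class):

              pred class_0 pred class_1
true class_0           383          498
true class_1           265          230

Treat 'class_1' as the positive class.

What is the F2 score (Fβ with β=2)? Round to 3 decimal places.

0.425

Fβ = (1+β²)·TP / ((1+β²)·TP + β²·FN + FP), with β²=4
= 5·230 / (5·230 + 4·265 + 498) = 0.425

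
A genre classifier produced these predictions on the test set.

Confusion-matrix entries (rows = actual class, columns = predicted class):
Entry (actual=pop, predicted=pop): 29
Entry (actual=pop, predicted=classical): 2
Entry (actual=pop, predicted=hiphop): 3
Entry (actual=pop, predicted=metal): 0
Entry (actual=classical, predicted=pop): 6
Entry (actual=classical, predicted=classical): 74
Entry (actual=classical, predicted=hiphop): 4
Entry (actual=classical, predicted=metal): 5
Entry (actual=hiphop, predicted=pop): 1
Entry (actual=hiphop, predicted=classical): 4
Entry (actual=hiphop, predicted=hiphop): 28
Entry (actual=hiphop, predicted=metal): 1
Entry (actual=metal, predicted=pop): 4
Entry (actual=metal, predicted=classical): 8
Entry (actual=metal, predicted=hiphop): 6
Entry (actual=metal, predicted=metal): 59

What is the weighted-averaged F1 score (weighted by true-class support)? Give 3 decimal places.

Per-class F1 score (2·TP/(2·TP+FP+FN)):
  pop: TP=29, FP=6+1+4=11, FN=2+3+0=5 → 58/74 = 0.7838
  classical: TP=74, FP=2+4+8=14, FN=6+4+5=15 → 148/177 = 0.8362
  hiphop: TP=28, FP=3+4+6=13, FN=1+4+1=6 → 56/75 = 0.7467
  metal: TP=59, FP=0+5+1=6, FN=4+8+6=18 → 118/142 = 0.8310
Weighted-F1 score = Σ (supportᵢ/N)·F1 scoreᵢ with N=234: (34/234)·0.7838 + (89/234)·0.8362 + (34/234)·0.7467 + (77/234)·0.8310 = 0.814

0.814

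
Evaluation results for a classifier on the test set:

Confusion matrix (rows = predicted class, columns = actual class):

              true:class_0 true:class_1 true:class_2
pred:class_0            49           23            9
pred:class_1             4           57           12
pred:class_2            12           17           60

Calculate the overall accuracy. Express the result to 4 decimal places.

Accuracy = trace / total = (49+57+60=166) / 243 = 166/243 = 0.6831

0.6831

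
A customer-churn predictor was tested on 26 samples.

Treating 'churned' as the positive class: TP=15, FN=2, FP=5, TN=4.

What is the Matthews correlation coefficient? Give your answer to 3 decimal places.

0.369

MCC = (TP·TN − FP·FN) / √((TP+FP)(TP+FN)(TN+FP)(TN+FN))
Numerator = 15·4 − 5·2 = 50
Denominator = √(20·17·9·6) = √18360 = 135.4991
MCC = 50 / 135.4991 = 0.369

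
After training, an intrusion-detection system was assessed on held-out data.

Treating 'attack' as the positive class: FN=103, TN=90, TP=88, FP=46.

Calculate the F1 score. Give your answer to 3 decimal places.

0.542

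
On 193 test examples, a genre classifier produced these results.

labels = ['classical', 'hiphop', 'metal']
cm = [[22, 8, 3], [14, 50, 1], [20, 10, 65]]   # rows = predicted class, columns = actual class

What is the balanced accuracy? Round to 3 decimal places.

Balanced accuracy = mean of per-class recall.
  classical: recall = 22/56 = 0.3929
  hiphop: recall = 50/68 = 0.7353
  metal: recall = 65/69 = 0.9420
Mean = (0.3929 + 0.7353 + 0.9420) / 3 = 0.690

0.690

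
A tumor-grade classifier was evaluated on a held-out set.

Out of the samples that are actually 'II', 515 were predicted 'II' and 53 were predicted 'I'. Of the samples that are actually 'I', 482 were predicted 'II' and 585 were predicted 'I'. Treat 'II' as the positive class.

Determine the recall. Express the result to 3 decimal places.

Recall = TP/(TP+FN) = 515/(515+53) = 515/568 = 0.907

0.907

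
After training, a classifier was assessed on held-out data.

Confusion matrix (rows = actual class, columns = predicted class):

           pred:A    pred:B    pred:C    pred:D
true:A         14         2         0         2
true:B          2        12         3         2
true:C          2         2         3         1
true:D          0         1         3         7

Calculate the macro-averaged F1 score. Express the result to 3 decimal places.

0.602

Per-class F1 score (2·TP/(2·TP+FP+FN)):
  A: TP=14, FP=2+2+0=4, FN=2+0+2=4 → 28/36 = 0.7778
  B: TP=12, FP=2+2+1=5, FN=2+3+2=7 → 24/36 = 0.6667
  C: TP=3, FP=0+3+3=6, FN=2+2+1=5 → 6/17 = 0.3529
  D: TP=7, FP=2+2+1=5, FN=0+1+3=4 → 14/23 = 0.6087
Macro-F1 score = mean = (0.7778 + 0.6667 + 0.3529 + 0.6087) / 4 = 0.602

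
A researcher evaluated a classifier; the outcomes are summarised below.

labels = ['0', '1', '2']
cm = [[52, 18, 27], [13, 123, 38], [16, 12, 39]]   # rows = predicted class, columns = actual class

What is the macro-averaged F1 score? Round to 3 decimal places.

0.598

Per-class F1 score (2·TP/(2·TP+FP+FN)):
  0: TP=52, FP=18+27=45, FN=13+16=29 → 104/178 = 0.5843
  1: TP=123, FP=13+38=51, FN=18+12=30 → 246/327 = 0.7523
  2: TP=39, FP=16+12=28, FN=27+38=65 → 78/171 = 0.4561
Macro-F1 score = mean = (0.5843 + 0.7523 + 0.4561) / 3 = 0.598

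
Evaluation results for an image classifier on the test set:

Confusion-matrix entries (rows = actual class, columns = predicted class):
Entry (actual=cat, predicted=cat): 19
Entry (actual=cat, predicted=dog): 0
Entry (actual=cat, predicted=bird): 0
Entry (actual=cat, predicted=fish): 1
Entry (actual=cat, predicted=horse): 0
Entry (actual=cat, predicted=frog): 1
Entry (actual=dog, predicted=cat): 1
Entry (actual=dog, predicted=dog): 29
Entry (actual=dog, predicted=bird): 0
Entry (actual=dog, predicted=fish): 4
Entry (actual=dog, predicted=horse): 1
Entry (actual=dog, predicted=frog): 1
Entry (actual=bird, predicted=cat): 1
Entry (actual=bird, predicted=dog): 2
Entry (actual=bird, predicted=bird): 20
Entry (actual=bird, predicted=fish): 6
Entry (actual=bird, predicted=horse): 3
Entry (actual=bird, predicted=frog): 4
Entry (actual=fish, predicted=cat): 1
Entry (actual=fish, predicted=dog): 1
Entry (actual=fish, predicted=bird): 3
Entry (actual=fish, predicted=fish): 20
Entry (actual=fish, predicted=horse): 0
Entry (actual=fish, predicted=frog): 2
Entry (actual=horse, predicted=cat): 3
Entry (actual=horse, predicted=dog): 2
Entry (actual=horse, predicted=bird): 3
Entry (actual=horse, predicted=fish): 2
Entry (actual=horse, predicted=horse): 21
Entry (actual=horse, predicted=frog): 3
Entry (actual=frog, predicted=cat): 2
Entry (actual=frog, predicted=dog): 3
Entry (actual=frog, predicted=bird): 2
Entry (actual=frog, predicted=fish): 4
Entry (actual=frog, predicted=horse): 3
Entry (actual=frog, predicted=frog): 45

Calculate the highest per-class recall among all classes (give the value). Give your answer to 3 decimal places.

Per-class recall (TP/(TP+FN)):
  cat: TP=19, FN=0+0+1+0+1=2 → 19/21 = 0.9048
  dog: TP=29, FN=1+0+4+1+1=7 → 29/36 = 0.8056
  bird: TP=20, FN=1+2+6+3+4=16 → 20/36 = 0.5556
  fish: TP=20, FN=1+1+3+0+2=7 → 20/27 = 0.7407
  horse: TP=21, FN=3+2+3+2+3=13 → 21/34 = 0.6176
  frog: TP=45, FN=2+3+2+4+3=14 → 45/59 = 0.7627
Highest is class 'cat' with recall = 0.905.

0.905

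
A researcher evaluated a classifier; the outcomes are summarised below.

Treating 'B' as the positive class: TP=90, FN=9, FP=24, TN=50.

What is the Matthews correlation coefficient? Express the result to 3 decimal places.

MCC = (TP·TN − FP·FN) / √((TP+FP)(TP+FN)(TN+FP)(TN+FN))
Numerator = 90·50 − 24·9 = 4284
Denominator = √(114·99·74·59) = √49274676 = 7019.5923
MCC = 4284 / 7019.5923 = 0.610

0.610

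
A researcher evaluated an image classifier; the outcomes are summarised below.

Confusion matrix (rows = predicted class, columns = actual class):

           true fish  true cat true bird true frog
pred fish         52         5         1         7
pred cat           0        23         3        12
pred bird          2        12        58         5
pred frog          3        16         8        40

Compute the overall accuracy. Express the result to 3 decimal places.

0.700

Accuracy = trace / total = (52+23+58+40=173) / 247 = 173/247 = 0.700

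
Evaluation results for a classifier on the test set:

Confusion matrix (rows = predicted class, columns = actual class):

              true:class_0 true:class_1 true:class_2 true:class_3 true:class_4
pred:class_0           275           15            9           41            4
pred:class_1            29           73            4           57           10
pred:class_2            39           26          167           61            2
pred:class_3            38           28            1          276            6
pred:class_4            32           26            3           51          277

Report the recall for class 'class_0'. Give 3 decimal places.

0.666

recall = TP/(TP+FN).
class_0: TP=275, FN=29+39+38+32=138 → 275/413 = 0.6659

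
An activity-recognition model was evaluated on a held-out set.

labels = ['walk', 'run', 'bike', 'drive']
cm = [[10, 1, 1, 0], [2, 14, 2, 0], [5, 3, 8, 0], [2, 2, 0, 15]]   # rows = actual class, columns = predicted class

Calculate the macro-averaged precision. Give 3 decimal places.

Per-class precision (TP/(TP+FP)):
  walk: TP=10, FP=2+5+2=9 → 10/19 = 0.5263
  run: TP=14, FP=1+3+2=6 → 14/20 = 0.7000
  bike: TP=8, FP=1+2+0=3 → 8/11 = 0.7273
  drive: TP=15, FP=0+0+0=0 → 15/15 = 1.0000
Macro-precision = mean = (0.5263 + 0.7000 + 0.7273 + 1.0000) / 4 = 0.738

0.738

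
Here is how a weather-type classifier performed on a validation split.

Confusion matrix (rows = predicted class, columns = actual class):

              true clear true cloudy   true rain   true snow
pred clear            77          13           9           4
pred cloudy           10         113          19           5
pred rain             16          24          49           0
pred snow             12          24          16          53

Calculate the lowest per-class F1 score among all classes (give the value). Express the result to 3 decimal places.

0.538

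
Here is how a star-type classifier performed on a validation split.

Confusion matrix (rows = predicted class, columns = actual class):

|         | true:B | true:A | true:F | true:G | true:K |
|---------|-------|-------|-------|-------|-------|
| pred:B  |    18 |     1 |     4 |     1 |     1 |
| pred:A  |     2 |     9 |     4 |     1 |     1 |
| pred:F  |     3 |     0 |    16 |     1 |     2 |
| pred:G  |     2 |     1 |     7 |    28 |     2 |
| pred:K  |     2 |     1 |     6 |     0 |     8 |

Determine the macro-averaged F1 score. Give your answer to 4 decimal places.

0.6320

Per-class F1 score (2·TP/(2·TP+FP+FN)):
  B: TP=18, FP=1+4+1+1=7, FN=2+3+2+2=9 → 36/52 = 0.69231
  A: TP=9, FP=2+4+1+1=8, FN=1+0+1+1=3 → 18/29 = 0.62069
  F: TP=16, FP=3+0+1+2=6, FN=4+4+7+6=21 → 32/59 = 0.54237
  G: TP=28, FP=2+1+7+2=12, FN=1+1+1+0=3 → 56/71 = 0.78873
  K: TP=8, FP=2+1+6+0=9, FN=1+1+2+2=6 → 16/31 = 0.51613
Macro-F1 score = mean = (0.69231 + 0.62069 + 0.54237 + 0.78873 + 0.51613) / 5 = 0.6320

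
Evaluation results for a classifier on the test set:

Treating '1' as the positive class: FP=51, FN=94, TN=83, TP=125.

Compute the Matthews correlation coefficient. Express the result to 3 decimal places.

0.185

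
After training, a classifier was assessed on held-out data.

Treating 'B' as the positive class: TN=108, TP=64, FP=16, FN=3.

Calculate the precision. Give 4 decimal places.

Precision = TP/(TP+FP) = 64/(64+16) = 64/80 = 0.8000

0.8000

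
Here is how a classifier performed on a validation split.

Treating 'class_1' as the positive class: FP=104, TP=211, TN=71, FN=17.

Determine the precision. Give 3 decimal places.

Precision = TP/(TP+FP) = 211/(211+104) = 211/315 = 0.670

0.670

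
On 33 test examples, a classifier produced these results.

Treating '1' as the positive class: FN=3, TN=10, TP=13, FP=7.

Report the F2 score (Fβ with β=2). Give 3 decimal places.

0.774

Fβ = (1+β²)·TP / ((1+β²)·TP + β²·FN + FP), with β²=4
= 5·13 / (5·13 + 4·3 + 7) = 0.774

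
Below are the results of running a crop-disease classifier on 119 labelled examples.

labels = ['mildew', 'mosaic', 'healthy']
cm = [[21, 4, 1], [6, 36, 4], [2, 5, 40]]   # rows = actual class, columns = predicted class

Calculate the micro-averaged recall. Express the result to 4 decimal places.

Micro-averaging pools counts across classes: ΣTP=97, ΣFP=22, ΣFN=22.
Micro-recall = TP/(TP+FN) on pooled counts = 0.8151 (equals overall accuracy in single-label multiclass).

0.8151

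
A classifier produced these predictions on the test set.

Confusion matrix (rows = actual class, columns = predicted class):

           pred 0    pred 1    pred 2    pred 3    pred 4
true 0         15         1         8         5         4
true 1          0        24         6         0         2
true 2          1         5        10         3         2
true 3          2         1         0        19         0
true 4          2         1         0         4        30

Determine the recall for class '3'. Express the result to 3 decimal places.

0.864

Take TP from the diagonal, FP from the rest of the '3' prediction marginal, FN from the rest of the '3' actual marginal.
recall = TP/(TP+FN).
3: TP=19, FN=2+1+0+0=3 → 19/22 = 0.8636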